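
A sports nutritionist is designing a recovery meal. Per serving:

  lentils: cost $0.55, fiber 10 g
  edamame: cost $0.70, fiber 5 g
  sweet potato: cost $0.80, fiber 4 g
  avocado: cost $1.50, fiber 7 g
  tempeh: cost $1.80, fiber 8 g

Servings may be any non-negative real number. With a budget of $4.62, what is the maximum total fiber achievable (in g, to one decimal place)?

84.0 g

Fiber per dollar: lentils 18.18, edamame 7.143, sweet potato 5, avocado 4.667, tempeh 4.444.
With no serving limits, spend the whole cost allowance on lentils: $4.62 / $0.55 × 10 g = 84.0 g.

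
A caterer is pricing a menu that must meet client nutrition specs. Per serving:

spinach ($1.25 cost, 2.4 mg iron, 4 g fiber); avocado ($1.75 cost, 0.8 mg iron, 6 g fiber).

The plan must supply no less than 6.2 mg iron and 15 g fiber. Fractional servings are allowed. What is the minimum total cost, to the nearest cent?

$4.56

For a min-cost LP with two ≥-constraints, a basic feasible solution has at most two positive variables.
spinach only: max(6.2/2.4, 15/4) = 3.75 servings → $4.69.
avocado only: max(6.2/0.8, 15/6) = 7.75 servings → $13.56.
spinach + avocado with both tight: 2.25 servings and 1 serving → $4.56.
Cheapest feasible corner: $4.56.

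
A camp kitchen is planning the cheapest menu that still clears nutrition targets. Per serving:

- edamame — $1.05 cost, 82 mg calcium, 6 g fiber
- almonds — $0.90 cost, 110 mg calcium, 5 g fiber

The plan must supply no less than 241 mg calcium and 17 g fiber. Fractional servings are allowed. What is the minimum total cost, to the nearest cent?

$2.98

edamame only: max(241/82, 17/6) = 2.939 servings → $3.09.
almonds only: max(241/110, 17/5) = 3.4 servings → $3.06.
edamame + almonds with both tight: 2.66 servings and 0.208 servings → $2.98.
The minimum over all feasible corners is $2.98.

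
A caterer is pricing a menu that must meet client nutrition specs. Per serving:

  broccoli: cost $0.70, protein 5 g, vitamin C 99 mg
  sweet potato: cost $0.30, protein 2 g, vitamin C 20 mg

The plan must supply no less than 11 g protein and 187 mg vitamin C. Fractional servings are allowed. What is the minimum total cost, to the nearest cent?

$1.54

A basic optimal solution has at most two foods positive. Try each food alone and each pair with both targets met exactly.
broccoli only: max(11/5, 187/99) = 2.2 servings → $1.54.
sweet potato only: max(11/2, 187/20) = 9.35 servings → $2.81.
broccoli + sweet potato with both tight: 1.571 servings and 1.571 servings → $1.57.
So the least-cost plan costs $1.54.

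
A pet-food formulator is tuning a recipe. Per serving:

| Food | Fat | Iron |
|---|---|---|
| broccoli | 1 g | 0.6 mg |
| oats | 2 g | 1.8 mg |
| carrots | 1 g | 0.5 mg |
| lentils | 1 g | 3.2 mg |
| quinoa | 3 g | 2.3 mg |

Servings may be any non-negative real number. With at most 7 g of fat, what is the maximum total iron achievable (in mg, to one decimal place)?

22.4 mg

Iron per g fat: lentils 3.2, oats 0.9, quinoa 0.7667, broccoli 0.6, carrots 0.5.
With no serving limits, spend the whole fat allowance on lentils: 7 g / 1 g × 3.2 mg = 22.4 mg.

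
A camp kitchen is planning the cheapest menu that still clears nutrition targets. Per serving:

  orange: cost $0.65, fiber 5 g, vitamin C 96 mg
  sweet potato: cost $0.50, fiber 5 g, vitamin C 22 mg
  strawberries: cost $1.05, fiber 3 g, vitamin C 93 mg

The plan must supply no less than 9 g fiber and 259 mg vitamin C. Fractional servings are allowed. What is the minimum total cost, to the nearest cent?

An LP optimum is at a vertex; with two nutrient constraints at most two foods are used. Check each candidate.
orange only: max(9/5, 259/96) = 2.698 servings → $1.75.
sweet potato only: max(9/5, 259/22) = 11.77 servings → $5.89.
strawberries only: max(9/3, 259/93) = 3 servings → $3.15.
orange + sweet potato with both targets exact would need a negative amount; discard.
orange + strawberries with both tight: 0.339 servings and 2.435 servings → $2.78.
sweet potato + strawberries with both tight: 0.1504 servings and 2.749 servings → $2.96.
Cheapest feasible corner: $1.75.

$1.75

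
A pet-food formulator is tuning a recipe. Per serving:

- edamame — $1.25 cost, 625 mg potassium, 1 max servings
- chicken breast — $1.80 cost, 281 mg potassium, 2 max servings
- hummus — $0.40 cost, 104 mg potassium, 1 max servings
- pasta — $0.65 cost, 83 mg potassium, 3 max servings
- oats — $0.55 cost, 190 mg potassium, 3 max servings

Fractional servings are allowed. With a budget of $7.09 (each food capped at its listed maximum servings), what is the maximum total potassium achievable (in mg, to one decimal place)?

Potassium per dollar: edamame 500, oats 345.5, hummus 260, chicken breast 156.1, pasta 127.7.
Take 1 serving of edamame: spends $1.25, +625.0 mg potassium (running total 625.0 mg).
Take 3 servings of oats: spends $1.65, +570.0 mg potassium (running total 1195.0 mg).
Take 1 serving of hummus: spends $0.40, +104.0 mg potassium (running total 1299.0 mg).
Take 2 servings of chicken breast: spends $3.60, +562.0 mg potassium (running total 1861.0 mg).
Take 0.2923 servings of pasta: spends $0.19, +24.3 mg potassium (running total 1885.3 mg).
Filling greedily by potassium-per-dollar is optimal for one linear limit, giving 1885.3 mg.

1885.3 mg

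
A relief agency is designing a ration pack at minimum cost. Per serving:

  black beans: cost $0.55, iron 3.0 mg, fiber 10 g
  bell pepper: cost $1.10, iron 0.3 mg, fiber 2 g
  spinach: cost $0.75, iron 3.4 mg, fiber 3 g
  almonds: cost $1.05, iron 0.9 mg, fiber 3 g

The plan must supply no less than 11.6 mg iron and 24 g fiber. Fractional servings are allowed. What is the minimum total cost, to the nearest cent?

$2.13

A basic optimal solution has at most two foods positive. Try each food alone and each pair with both targets met exactly.
black beans only: max(11.6/3.0, 24/10) = 3.867 servings → $2.13.
bell pepper only: max(11.6/0.3, 24/2) = 38.67 servings → $42.53.
spinach only: max(11.6/3.4, 24/3) = 8 servings → $6.00.
almonds only: max(11.6/0.9, 24/3) = 12.89 servings → $13.53.
black beans + bell pepper: intersection lies outside the first quadrant.
black beans + spinach with both tight: 1.872 servings and 1.76 servings → $2.35.
black beans + almonds (both tight): parallel constraints — no distinct corner.
bell pepper + spinach with both tight: 7.932 servings and 2.712 servings → $10.76.
bell pepper + almonds: the both-tight solution has a negative serving — not a feasible corner.
spinach + almonds with both tight: 1.76 servings and 6.24 servings → $7.87.
So the least-cost plan costs $2.13.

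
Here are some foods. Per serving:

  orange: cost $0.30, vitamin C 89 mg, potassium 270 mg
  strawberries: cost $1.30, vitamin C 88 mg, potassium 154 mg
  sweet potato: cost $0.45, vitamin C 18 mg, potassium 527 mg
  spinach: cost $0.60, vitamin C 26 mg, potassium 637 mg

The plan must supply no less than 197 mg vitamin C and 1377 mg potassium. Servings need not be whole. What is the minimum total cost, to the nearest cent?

orange only: max(197/89, 1377/270) = 5.1 servings → $1.53.
strawberries only: max(197/88, 1377/154) = 8.942 servings → $11.62.
sweet potato only: max(197/18, 1377/527) = 10.94 servings → $4.92.
spinach only: max(197/26, 1377/637) = 7.577 servings → $4.55.
orange + strawberries: the both-tight solution has a negative serving — not a feasible corner.
orange + sweet potato with both tight: 1.88 servings and 1.65 servings → $1.31.
orange + spinach with both tight: 1.806 servings and 1.396 servings → $1.38.
strawberries + sweet potato with both tight: 1.813 servings and 2.083 servings → $3.29.
strawberries + spinach with both tight: 1.723 servings and 1.745 servings → $3.29.
sweet potato + spinach with both targets exact would need a negative amount; discard.
So the least-cost plan costs $1.31.

$1.31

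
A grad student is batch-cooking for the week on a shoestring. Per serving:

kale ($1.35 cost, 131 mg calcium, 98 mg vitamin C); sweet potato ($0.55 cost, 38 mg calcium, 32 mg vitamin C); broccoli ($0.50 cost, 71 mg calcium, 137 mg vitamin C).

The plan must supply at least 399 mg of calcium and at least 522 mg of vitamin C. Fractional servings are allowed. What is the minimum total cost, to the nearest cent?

Check every corner: each single food scaled to meet both minima, and each pair solved so both constraints bind.
kale only: max(399/131, 522/98) = 5.327 servings → $7.19.
sweet potato only: max(399/38, 522/32) = 16.31 servings → $8.97.
broccoli only: max(399/71, 522/137) = 5.62 servings → $2.81.
kale + sweet potato with both targets exact would need a negative amount; discard.
kale + broccoli with both tight: 1.602 servings and 2.664 servings → $3.49.
sweet potato + broccoli with both tight: 5.999 servings and 2.409 servings → $4.50.
The minimum over all feasible corners is $2.81.

$2.81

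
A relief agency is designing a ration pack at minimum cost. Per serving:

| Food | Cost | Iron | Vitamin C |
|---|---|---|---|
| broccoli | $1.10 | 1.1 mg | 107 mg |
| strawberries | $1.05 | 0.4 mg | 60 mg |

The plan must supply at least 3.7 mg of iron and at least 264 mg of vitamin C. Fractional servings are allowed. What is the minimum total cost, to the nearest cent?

This is a tiny linear program; its minimum lies at a vertex of the feasible set. List the vertices and price them.
broccoli only: max(3.7/1.1, 264/107) = 3.364 servings → $3.70.
strawberries only: max(3.7/0.4, 264/60) = 9.25 servings → $9.71.
broccoli + strawberries: intersection lies outside the first quadrant.
So the least-cost plan costs $3.70.

$3.70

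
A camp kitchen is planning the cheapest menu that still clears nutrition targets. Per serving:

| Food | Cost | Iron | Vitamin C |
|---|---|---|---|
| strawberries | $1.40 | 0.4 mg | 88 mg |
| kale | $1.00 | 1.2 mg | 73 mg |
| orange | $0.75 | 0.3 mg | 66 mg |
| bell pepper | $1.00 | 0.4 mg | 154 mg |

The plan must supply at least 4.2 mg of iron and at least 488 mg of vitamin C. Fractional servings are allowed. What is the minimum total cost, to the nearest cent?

strawberries only: max(4.2/0.4, 488/88) = 10.5 servings → $14.70.
kale only: max(4.2/1.2, 488/73) = 6.685 servings → $6.68.
orange only: max(4.2/0.3, 488/66) = 14 servings → $10.50.
bell pepper only: max(4.2/0.4, 488/154) = 10.5 servings → $10.50.
strawberries + kale with both tight: 3.652 servings and 2.283 servings → $7.40.
strawberries + orange (both tight): parallel constraints — no distinct corner.
strawberries + bell pepper with both targets exact would need a negative amount; discard.
kale + orange with both tight: 2.283 servings and 4.869 servings → $5.93.
kale + bell pepper with both tight: 2.902 servings and 1.793 servings → $4.70.
orange + bell pepper: the both-tight solution has a negative serving — not a feasible corner.
So the least-cost plan costs $4.70.

$4.70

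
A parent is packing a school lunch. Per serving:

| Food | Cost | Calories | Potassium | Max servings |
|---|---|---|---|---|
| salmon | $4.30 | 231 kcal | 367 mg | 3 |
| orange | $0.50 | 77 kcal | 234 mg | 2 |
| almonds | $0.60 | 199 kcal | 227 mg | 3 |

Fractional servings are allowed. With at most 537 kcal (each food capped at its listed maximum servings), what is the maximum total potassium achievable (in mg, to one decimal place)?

Potassium per kcal: orange 3.039, salmon 1.589, almonds 1.141.
Take 2 servings of orange: uses 154 kcal, +468.0 mg potassium (running total 468.0 mg).
Take 1.658 servings of salmon: uses 383 kcal, +608.5 mg potassium (running total 1076.5 mg).
Filling greedily by potassium-per-kcal is optimal for one linear limit, giving 1076.5 mg.

1076.5 mg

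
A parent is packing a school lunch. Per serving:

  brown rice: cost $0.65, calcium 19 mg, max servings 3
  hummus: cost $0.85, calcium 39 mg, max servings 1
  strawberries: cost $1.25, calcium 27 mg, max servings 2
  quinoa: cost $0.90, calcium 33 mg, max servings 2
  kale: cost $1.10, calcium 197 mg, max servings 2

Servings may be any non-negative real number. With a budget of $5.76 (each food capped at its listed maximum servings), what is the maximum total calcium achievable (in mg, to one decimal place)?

Calcium per dollar: kale 179.1, hummus 45.88, quinoa 36.67, brown rice 29.23, strawberries 21.6.
Take 2 servings of kale: spends $2.20, +394.0 mg calcium (running total 394.0 mg).
Take 1 serving of hummus: spends $0.85, +39.0 mg calcium (running total 433.0 mg).
Take 2 servings of quinoa: spends $1.80, +66.0 mg calcium (running total 499.0 mg).
Take 1.4 servings of brown rice: spends $0.91, +26.6 mg calcium (running total 525.6 mg).
Filling greedily by calcium-per-dollar is optimal for one linear limit, giving 525.6 mg.

525.6 mg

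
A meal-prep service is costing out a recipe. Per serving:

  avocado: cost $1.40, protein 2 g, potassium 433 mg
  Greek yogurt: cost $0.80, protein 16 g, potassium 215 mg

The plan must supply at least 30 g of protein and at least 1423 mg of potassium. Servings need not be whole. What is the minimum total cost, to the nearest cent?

$4.76

avocado only: max(30/2, 1423/433) = 15 servings → $21.00.
Greek yogurt only: max(30/16, 1423/215) = 6.619 servings → $5.29.
avocado + Greek yogurt with both tight: 2.511 servings and 1.561 servings → $4.76.
The minimum over all feasible corners is $4.76.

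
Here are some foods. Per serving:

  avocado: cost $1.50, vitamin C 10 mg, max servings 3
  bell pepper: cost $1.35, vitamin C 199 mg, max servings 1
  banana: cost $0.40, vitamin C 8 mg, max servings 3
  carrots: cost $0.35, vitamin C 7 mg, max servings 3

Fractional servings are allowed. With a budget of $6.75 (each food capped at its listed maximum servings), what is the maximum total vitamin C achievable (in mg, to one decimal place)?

265.0 mg

Vitamin C per dollar: bell pepper 147.4, banana 20, carrots 20, avocado 6.667.
Take 1 serving of bell pepper: spends $1.35, +199.0 mg vitamin C (running total 199.0 mg).
Take 3 servings of banana: spends $1.20, +24.0 mg vitamin C (running total 223.0 mg).
Take 3 servings of carrots: spends $1.05, +21.0 mg vitamin C (running total 244.0 mg).
Take 2.1 servings of avocado: spends $3.15, +21.0 mg vitamin C (running total 265.0 mg).
Greedy by best ratio exhausts the cost allowance optimally: 265.0 mg.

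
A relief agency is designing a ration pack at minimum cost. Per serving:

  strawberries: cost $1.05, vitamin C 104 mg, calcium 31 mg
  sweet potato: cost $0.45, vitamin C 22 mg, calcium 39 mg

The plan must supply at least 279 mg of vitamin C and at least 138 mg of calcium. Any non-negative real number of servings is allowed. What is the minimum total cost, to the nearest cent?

$3.20

Minimising a linear cost over {vitamin C ≥ 279, calcium ≥ 138, servings ≥ 0} — the optimum is at a vertex, using one or two foods.
strawberries only: max(279/104, 138/31) = 4.452 servings → $4.67.
sweet potato only: max(279/22, 138/39) = 12.68 servings → $5.71.
strawberries + sweet potato with both tight: 2.325 servings and 1.69 servings → $3.20.
So the least-cost plan costs $3.20.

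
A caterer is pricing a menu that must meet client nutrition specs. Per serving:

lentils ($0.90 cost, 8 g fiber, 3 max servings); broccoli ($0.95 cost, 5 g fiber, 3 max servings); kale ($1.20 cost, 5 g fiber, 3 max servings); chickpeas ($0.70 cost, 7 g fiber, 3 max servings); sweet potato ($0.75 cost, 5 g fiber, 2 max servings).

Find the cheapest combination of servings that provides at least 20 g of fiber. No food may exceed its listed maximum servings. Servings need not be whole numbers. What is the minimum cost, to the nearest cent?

$2.00

Cost per g of fiber: chickpeas $0.1000, lentils $0.1125, sweet potato $0.1500, broccoli $0.1900, kale $0.2400.
Take 2.857 servings of chickpeas: +20.0 g fiber for $2.00 (total $2.00, still need 0.0 g).
Greedy by cheapest-per-g is optimal for a single linear constraint, so the minimum cost is $2.00.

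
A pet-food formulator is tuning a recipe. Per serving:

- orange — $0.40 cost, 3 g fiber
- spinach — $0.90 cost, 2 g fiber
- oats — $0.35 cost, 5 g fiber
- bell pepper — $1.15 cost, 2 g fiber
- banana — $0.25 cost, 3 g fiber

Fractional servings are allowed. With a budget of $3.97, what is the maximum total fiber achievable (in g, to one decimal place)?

Fiber per dollar: oats 14.29, banana 12, orange 7.5, spinach 2.222, bell pepper 1.739.
With no serving limits, spend the whole cost allowance on oats: $3.97 / $0.35 × 5 g = 56.7 g.

56.7 g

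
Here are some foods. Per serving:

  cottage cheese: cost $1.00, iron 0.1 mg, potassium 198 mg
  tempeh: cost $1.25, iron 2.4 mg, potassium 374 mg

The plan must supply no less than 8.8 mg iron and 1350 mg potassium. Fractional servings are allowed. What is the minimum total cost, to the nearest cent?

$4.58

cottage cheese only: max(8.8/0.1, 1350/198) = 88 servings → $88.00.
tempeh only: max(8.8/2.4, 1350/374) = 3.667 servings → $4.58.
cottage cheese + tempeh with both targets exact would need a negative amount; discard.
Cheapest feasible corner: $4.58.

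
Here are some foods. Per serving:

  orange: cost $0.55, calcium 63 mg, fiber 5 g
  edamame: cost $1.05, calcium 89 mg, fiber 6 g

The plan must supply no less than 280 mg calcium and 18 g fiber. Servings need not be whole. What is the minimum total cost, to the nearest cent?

Check every corner: each single food scaled to meet both minima, and each pair solved so both constraints bind.
orange only: max(280/63, 18/5) = 4.444 servings → $2.44.
edamame only: max(280/89, 18/6) = 3.146 servings → $3.30.
orange + edamame with both targets exact would need a negative amount; discard.
So the least-cost plan costs $2.44.

$2.44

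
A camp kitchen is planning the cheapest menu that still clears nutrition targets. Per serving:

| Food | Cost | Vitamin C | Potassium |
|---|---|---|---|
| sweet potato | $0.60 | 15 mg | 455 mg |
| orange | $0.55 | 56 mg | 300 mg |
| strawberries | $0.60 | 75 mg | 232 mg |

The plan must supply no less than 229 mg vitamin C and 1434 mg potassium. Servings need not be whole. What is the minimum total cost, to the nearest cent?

$2.50

Check every corner: each single food scaled to meet both minima, and each pair solved so both constraints bind.
sweet potato only: max(229/15, 1434/455) = 15.27 servings → $9.16.
orange only: max(229/56, 1434/300) = 4.78 servings → $2.63.
strawberries only: max(229/75, 1434/232) = 6.181 servings → $3.71.
sweet potato + orange with both tight: 0.5531 servings and 3.941 servings → $2.50.
sweet potato + strawberries with both tight: 1.776 servings and 2.698 servings → $2.68.
orange + strawberries: the both-tight solution has a negative serving — not a feasible corner.
Cheapest feasible corner: $2.50.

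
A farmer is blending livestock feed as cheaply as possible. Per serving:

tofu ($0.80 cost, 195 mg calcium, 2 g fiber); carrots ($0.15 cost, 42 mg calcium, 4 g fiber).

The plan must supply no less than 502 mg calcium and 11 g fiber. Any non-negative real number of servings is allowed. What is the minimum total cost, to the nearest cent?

This is a tiny linear program; its minimum lies at a vertex of the feasible set. List the vertices and price them.
tofu only: max(502/195, 11/2) = 5.5 servings → $4.40.
carrots only: max(502/42, 11/4) = 11.95 servings → $1.79.
tofu + carrots with both tight: 2.221 servings and 1.639 servings → $2.02.
Cheapest feasible corner: $1.79.

$1.79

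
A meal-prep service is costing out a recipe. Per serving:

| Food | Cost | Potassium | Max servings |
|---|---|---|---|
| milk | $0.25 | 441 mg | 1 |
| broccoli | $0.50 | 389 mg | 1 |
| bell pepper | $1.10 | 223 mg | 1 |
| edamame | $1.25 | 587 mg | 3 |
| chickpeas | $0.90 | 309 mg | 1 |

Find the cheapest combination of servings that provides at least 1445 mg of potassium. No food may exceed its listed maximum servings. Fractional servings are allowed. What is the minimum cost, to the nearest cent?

Cost per mg of potassium: milk $0.0006, broccoli $0.0013, edamame $0.0021, chickpeas $0.0029, bell pepper $0.0049.
Take 1 serving of milk: +441.0 mg potassium for $0.25 (total $0.25, still need 1004.0 mg).
Take 1 serving of broccoli: +389.0 mg potassium for $0.50 (total $0.75, still need 615.0 mg).
Take 1.048 servings of edamame: +615.0 mg potassium for $1.31 (total $2.06, still need 0.0 mg).
Greedy by cheapest-per-mg is optimal for a single linear constraint, so the minimum cost is $2.06.

$2.06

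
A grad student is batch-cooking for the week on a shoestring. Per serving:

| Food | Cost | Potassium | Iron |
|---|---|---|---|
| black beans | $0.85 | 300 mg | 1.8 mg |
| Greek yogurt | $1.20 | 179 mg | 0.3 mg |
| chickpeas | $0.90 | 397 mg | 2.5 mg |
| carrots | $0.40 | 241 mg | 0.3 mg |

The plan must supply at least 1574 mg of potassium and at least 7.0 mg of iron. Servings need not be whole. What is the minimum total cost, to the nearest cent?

The cheapest plan sits at a corner of the feasible region — with two constraints it uses at most two foods.
black beans only: max(1574/300, 7.0/1.8) = 5.247 servings → $4.46.
Greek yogurt only: max(1574/179, 7.0/0.3) = 23.33 servings → $28.00.
chickpeas only: max(1574/397, 7.0/2.5) = 3.965 servings → $3.57.
carrots only: max(1574/241, 7.0/0.3) = 23.33 servings → $9.33.
black beans + Greek yogurt with both tight: 3.363 servings and 3.158 servings → $6.65.
black beans + chickpeas: intersection lies outside the first quadrant.
black beans + carrots with both tight: 3.533 servings and 2.133 servings → $3.86.
Greek yogurt + chickpeas with both tight: 3.52 servings and 2.378 servings → $6.36.
Greek yogurt + carrots: intersection lies outside the first quadrant.
chickpeas + carrots with both tight: 2.513 servings and 2.391 servings → $3.22.
The minimum over all feasible corners is $3.22.

$3.22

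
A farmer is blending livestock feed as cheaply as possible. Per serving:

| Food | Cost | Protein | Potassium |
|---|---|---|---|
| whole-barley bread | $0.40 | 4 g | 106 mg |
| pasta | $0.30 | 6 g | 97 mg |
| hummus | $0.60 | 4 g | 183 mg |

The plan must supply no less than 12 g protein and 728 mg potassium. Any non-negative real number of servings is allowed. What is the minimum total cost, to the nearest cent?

This is a tiny linear program; its minimum lies at a vertex of the feasible set. List the vertices and price them.
whole-barley bread only: max(12/4, 728/106) = 6.868 servings → $2.75.
pasta only: max(12/6, 728/97) = 7.505 servings → $2.25.
hummus only: max(12/4, 728/183) = 3.978 servings → $2.39.
whole-barley bread + pasta with both targets exact would need a negative amount; discard.
whole-barley bread + hummus: the both-tight solution has a negative serving — not a feasible corner.
pasta + hummus: intersection lies outside the first quadrant.
The minimum over all feasible corners is $2.25.

$2.25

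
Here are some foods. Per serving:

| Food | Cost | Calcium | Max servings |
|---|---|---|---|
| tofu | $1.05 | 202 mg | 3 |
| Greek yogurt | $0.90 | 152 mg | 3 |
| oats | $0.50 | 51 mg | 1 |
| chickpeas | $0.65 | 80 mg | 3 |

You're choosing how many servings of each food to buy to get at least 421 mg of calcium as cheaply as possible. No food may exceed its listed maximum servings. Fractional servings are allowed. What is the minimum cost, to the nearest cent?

$2.19

Cost per mg of calcium: tofu $0.0052, Greek yogurt $0.0059, chickpeas $0.0081, oats $0.0098.
Take 2.084 servings of tofu: +421.0 mg calcium for $2.19 (total $2.19, still need 0.0 mg).
Filling from the cheapest source first is optimal under one linear minimum: $2.19.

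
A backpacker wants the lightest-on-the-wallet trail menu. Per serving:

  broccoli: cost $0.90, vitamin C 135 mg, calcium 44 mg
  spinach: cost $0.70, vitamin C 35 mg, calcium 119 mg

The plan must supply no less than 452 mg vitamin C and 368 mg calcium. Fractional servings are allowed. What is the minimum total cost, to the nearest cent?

$3.97

broccoli only: max(452/135, 368/44) = 8.364 servings → $7.53.
spinach only: max(452/35, 368/119) = 12.91 servings → $9.04.
broccoli + spinach with both tight: 2.816 servings and 2.051 servings → $3.97.
The minimum over all feasible corners is $3.97.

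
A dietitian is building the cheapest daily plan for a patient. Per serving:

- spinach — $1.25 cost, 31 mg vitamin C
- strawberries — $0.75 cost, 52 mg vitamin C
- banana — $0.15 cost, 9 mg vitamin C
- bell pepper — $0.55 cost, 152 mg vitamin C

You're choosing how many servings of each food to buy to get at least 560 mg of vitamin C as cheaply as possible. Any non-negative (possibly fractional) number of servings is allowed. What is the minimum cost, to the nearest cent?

$2.03

Cost per mg of vitamin C: bell pepper $0.0036, strawberries $0.0144, banana $0.0167, spinach $0.0403.
With no serving limits, use only bell pepper: 560 mg / 152 mg = 3.684 servings × $0.55 = $2.03.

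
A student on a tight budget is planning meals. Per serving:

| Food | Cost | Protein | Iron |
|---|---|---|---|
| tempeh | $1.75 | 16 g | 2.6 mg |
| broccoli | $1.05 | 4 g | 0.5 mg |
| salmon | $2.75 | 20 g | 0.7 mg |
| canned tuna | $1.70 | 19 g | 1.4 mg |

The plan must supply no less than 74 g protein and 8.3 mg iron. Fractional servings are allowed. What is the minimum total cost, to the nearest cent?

$7.26

At the optimum either one food covers both requirements or two foods hit both targets exactly; no other combination can be cheaper.
tempeh only: max(74/16, 8.3/2.6) = 4.625 servings → $8.09.
broccoli only: max(74/4, 8.3/0.5) = 18.5 servings → $19.43.
salmon only: max(74/20, 8.3/0.7) = 11.86 servings → $32.61.
canned tuna only: max(74/19, 8.3/1.4) = 5.929 servings → $10.08.
tempeh + broccoli: the both-tight solution has a negative serving — not a feasible corner.
tempeh + salmon with both tight: 2.799 servings and 1.461 servings → $8.92.
tempeh + canned tuna with both tight: 2.004 servings and 2.207 servings → $7.26.
broccoli + salmon with both tight: 15.86 servings and 0.5278 servings → $18.11.
broccoli + canned tuna with both tight: 13.87 servings and 0.9744 servings → $16.22.
salmon + canned tuna: the both-tight solution has a negative serving — not a feasible corner.
The minimum over all feasible corners is $7.26.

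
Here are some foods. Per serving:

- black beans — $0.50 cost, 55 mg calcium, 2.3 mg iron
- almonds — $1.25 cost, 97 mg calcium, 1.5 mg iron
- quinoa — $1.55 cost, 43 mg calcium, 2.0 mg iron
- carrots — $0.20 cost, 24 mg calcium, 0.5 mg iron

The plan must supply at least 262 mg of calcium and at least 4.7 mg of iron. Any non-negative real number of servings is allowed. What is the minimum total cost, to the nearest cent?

With two linear requirements the optimum uses one or two foods; enumerate the corners.
black beans only: max(262/55, 4.7/2.3) = 4.764 servings → $2.38.
almonds only: max(262/97, 4.7/1.5) = 3.133 servings → $3.92.
quinoa only: max(262/43, 4.7/2.0) = 6.093 servings → $9.44.
carrots only: max(262/24, 4.7/0.5) = 10.92 servings → $2.18.
black beans + almonds with both tight: 0.4474 servings and 2.447 servings → $3.28.
black beans + quinoa with both targets exact would need a negative amount; discard.
black beans + carrots: the both-tight solution has a negative serving — not a feasible corner.
almonds + quinoa with both tight: 2.486 servings and 0.4857 servings → $3.86.
almonds + carrots with both tight: 1.456 servings and 5.032 servings → $2.83.
quinoa + carrots: the both-tight solution has a negative serving — not a feasible corner.
The minimum over all feasible corners is $2.18.

$2.18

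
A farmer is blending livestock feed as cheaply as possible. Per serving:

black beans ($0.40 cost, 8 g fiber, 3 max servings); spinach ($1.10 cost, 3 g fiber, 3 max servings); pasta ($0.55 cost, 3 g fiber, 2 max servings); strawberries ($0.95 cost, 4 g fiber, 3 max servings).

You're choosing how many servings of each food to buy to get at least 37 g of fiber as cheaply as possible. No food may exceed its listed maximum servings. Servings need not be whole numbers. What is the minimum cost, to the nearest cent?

$3.96

Cost per g of fiber: black beans $0.0500, pasta $0.1833, strawberries $0.2375, spinach $0.3667.
Take 3 servings of black beans: +24.0 g fiber for $1.20 (total $1.20, still need 13.0 g).
Take 2 servings of pasta: +6.0 g fiber for $1.10 (total $2.30, still need 7.0 g).
Take 1.75 servings of strawberries: +7.0 g fiber for $1.66 (total $3.96, still need 0.0 g).
Filling from the cheapest source first is optimal under one linear minimum: $3.96.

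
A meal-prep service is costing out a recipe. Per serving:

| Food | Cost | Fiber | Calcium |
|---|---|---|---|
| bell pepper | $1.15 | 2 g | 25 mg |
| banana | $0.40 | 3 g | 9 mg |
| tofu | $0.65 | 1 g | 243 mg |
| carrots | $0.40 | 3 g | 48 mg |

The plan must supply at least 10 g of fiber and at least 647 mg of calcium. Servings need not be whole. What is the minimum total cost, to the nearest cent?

Check every corner: each single food scaled to meet both minima, and each pair solved so both constraints bind.
bell pepper only: max(10/2, 647/25) = 25.88 servings → $29.76.
banana only: max(10/3, 647/9) = 71.89 servings → $28.76.
tofu only: max(10/1, 647/243) = 10 servings → $6.50.
carrots only: max(10/3, 647/48) = 13.48 servings → $5.39.
bell pepper + banana: intersection lies outside the first quadrant.
bell pepper + tofu with both tight: 3.868 servings and 2.265 servings → $5.92.
bell pepper + carrots with both targets exact would need a negative amount; discard.
banana + tofu with both tight: 2.476 servings and 2.571 servings → $2.66.
banana + carrots: intersection lies outside the first quadrant.
tofu + carrots with both tight: 2.145 servings and 2.618 servings → $2.44.
Cheapest feasible corner: $2.44.

$2.44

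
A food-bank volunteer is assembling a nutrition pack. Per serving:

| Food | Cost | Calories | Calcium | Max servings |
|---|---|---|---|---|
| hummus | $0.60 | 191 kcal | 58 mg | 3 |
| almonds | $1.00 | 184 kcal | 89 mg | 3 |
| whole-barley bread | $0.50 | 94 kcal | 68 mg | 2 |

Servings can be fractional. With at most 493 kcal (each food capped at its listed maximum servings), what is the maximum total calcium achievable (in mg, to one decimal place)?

283.5 mg

Calcium per kcal: whole-barley bread 0.7234, almonds 0.4837, hummus 0.3037.
Take 2 servings of whole-barley bread: uses 188 kcal, +136.0 mg calcium (running total 136.0 mg).
Take 1.658 servings of almonds: uses 305 kcal, +147.5 mg calcium (running total 283.5 mg).
Filling greedily by calcium-per-kcal is optimal for one linear limit, giving 283.5 mg.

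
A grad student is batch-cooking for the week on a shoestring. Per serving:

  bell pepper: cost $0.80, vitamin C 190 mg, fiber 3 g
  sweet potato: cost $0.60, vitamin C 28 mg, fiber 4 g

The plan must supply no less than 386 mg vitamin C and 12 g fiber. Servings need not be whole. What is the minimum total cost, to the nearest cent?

$2.43

bell pepper only: max(386/190, 12/3) = 4 servings → $3.20.
sweet potato only: max(386/28, 12/4) = 13.79 servings → $8.27.
bell pepper + sweet potato with both tight: 1.787 servings and 1.66 servings → $2.43.
Cheapest feasible corner: $2.43.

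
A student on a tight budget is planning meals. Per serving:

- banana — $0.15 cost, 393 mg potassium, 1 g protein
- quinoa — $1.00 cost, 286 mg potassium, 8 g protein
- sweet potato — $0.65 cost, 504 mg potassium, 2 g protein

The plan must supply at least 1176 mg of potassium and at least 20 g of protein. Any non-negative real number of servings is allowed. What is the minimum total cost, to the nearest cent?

$2.53

banana only: max(1176/393, 20/1) = 20 servings → $3.00.
quinoa only: max(1176/286, 20/8) = 4.112 servings → $4.11.
sweet potato only: max(1176/504, 20/2) = 10 servings → $6.50.
banana + quinoa with both tight: 1.29 servings and 2.339 servings → $2.53.
banana + sweet potato: the both-tight solution has a negative serving — not a feasible corner.
quinoa + sweet potato with both tight: 2.234 servings and 1.066 servings → $2.93.
Cheapest feasible corner: $2.53.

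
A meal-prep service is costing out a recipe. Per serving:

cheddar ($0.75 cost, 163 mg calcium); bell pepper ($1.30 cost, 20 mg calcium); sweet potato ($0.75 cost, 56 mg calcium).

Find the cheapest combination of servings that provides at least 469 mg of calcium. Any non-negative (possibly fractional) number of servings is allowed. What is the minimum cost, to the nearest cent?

Cost per mg of calcium: cheddar $0.0046, sweet potato $0.0134, bell pepper $0.0650.
With no serving limits, use only cheddar: 469 mg / 163 mg = 2.877 servings × $0.75 = $2.16.

$2.16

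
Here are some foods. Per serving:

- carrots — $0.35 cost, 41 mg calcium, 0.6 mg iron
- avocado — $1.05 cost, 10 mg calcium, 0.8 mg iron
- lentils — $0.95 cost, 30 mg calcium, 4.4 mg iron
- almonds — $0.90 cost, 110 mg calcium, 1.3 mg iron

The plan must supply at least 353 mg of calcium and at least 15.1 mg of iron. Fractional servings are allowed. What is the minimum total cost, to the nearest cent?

A basic optimal solution has at most two foods positive. Try each food alone and each pair with both targets met exactly.
carrots only: max(353/41, 15.1/0.6) = 25.17 servings → $8.81.
avocado only: max(353/10, 15.1/0.8) = 35.3 servings → $37.06.
lentils only: max(353/30, 15.1/4.4) = 11.77 servings → $11.18.
almonds only: max(353/110, 15.1/1.3) = 11.62 servings → $10.45.
carrots + avocado with both tight: 4.903 servings and 15.2 servings → $17.67.
carrots + lentils with both tight: 6.775 servings and 2.508 servings → $4.75.
carrots + almonds: the both-tight solution has a negative serving — not a feasible corner.
avocado + lentils with both targets exact would need a negative amount; discard.
avocado + almonds with both tight: 16.03 servings and 1.752 servings → $18.41.
lentils + almonds with both tight: 2.701 servings and 2.472 servings → $4.79.
Cheapest feasible corner: $4.75.

$4.75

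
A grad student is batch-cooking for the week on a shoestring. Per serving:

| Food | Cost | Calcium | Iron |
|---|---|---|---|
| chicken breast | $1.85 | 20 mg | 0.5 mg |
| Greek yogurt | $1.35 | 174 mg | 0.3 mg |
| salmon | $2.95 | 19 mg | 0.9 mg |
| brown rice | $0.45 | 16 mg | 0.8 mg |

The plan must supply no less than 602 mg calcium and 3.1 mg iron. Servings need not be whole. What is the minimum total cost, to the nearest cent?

$5.54

At the optimum either one food covers both requirements or two foods hit both targets exactly; no other combination can be cheaper.
chicken breast only: max(602/20, 3.1/0.5) = 30.1 servings → $55.69.
Greek yogurt only: max(602/174, 3.1/0.3) = 10.33 servings → $13.95.
salmon only: max(602/19, 3.1/0.9) = 31.68 servings → $93.47.
brown rice only: max(602/16, 3.1/0.8) = 37.62 servings → $16.93.
chicken breast + Greek yogurt with both tight: 4.43 servings and 2.951 servings → $12.18.
chicken breast + salmon: the both-tight solution has a negative serving — not a feasible corner.
chicken breast + brown rice: intersection lies outside the first quadrant.
Greek yogurt + salmon with both tight: 3.2 servings and 2.378 servings → $11.33.
Greek yogurt + brown rice with both tight: 3.214 servings and 2.67 servings → $5.54.
salmon + brown rice: the both-tight solution has a negative serving — not a feasible corner.
The minimum over all feasible corners is $5.54.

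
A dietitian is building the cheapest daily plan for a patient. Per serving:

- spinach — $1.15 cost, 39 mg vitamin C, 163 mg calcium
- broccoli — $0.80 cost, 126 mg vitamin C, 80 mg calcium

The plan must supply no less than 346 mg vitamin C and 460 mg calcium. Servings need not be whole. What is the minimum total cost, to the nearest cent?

At the optimum either one food covers both requirements or two foods hit both targets exactly; no other combination can be cheaper.
spinach only: max(346/39, 460/163) = 8.872 servings → $10.20.
broccoli only: max(346/126, 460/80) = 5.75 servings → $4.60.
spinach + broccoli with both tight: 1.738 servings and 2.208 servings → $3.77.
So the least-cost plan costs $3.77.

$3.77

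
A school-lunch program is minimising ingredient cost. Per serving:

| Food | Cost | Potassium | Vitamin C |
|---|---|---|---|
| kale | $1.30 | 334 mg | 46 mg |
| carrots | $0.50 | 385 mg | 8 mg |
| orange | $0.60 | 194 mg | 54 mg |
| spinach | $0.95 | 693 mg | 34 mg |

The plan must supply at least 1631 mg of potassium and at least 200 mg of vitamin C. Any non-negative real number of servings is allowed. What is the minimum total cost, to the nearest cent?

Minimising a linear cost over {potassium ≥ 1631, vitamin C ≥ 200, servings ≥ 0} — the optimum is at a vertex, using one or two foods.
kale only: max(1631/334, 200/46) = 4.883 servings → $6.35.
carrots only: max(1631/385, 200/8) = 25 servings → $12.50.
orange only: max(1631/194, 200/54) = 8.407 servings → $5.04.
spinach only: max(1631/693, 200/34) = 5.882 servings → $5.59.
kale + carrots with both tight: 4.253 servings and 0.547 servings → $5.80.
kale + orange: intersection lies outside the first quadrant.
kale + spinach with both tight: 4.052 servings and 0.4008 servings → $5.65.
carrots + orange with both tight: 2.561 servings and 3.324 servings → $3.28.
carrots + spinach: the both-tight solution has a negative serving — not a feasible corner.
orange + spinach with both tight: 2.697 servings and 1.598 servings → $3.14.
The minimum over all feasible corners is $3.14.

$3.14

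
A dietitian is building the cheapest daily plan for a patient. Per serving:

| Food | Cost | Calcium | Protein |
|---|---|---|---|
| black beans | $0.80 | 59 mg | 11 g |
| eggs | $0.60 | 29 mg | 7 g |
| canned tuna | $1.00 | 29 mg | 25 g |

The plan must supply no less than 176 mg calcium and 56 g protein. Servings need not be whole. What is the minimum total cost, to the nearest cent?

$3.10

A basic optimal solution has at most two foods positive. Try each food alone and each pair with both targets met exactly.
black beans only: max(176/59, 56/11) = 5.091 servings → $4.07.
eggs only: max(176/29, 56/7) = 8 servings → $4.80.
canned tuna only: max(176/29, 56/25) = 6.069 servings → $6.07.
black beans + eggs: the both-tight solution has a negative serving — not a feasible corner.
black beans + canned tuna with both tight: 2.401 servings and 1.183 servings → $3.10.
eggs + canned tuna with both tight: 5.318 servings and 0.751 servings → $3.94.
Cheapest feasible corner: $3.10.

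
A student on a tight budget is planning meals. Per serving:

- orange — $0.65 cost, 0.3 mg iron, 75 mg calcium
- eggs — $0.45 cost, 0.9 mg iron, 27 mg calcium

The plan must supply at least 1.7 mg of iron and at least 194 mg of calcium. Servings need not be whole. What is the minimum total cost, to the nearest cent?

$1.93

orange only: max(1.7/0.3, 194/75) = 5.667 servings → $3.68.
eggs only: max(1.7/0.9, 194/27) = 7.185 servings → $3.23.
orange + eggs with both tight: 2.167 servings and 1.167 servings → $1.93.
The minimum over all feasible corners is $1.93.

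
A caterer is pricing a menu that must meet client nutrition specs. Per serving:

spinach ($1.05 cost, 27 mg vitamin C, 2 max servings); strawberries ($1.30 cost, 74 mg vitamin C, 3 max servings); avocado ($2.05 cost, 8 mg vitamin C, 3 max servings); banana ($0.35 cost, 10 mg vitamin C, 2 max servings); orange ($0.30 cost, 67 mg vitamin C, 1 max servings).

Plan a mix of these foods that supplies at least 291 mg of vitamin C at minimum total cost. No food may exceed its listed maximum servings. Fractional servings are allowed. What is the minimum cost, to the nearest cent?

$4.27

Cost per mg of vitamin C: orange $0.0045, strawberries $0.0176, banana $0.0350, spinach $0.0389, avocado $0.2562.
Take 1 serving of orange: +67.0 mg vitamin C for $0.30 (total $0.30, still need 224.0 mg).
Take 3 servings of strawberries: +222.0 mg vitamin C for $3.90 (total $4.20, still need 2.0 mg).
Take 0.2 servings of banana: +2.0 mg vitamin C for $0.07 (total $4.27, still need 0.0 mg).
Greedy by cheapest-per-mg is optimal for a single linear constraint, so the minimum cost is $4.27.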